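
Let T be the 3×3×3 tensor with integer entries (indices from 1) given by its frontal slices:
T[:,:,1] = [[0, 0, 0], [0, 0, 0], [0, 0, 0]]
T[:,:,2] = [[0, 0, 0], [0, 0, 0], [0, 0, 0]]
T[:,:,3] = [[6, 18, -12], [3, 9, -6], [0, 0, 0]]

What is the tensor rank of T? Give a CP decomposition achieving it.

Lower bound: T ≠ 0 (e.g. T[1,1,3] = 6), so rank(T) ≥ 1.
Upper bound: if T = a ⊗ b ⊗ c then every fibre of T is a multiple of the corresponding factor, so read the factors off the fibres through the nonzero entry T[1,1,3] = 6.
The mode-1 fibre T[:,1,3] = [6, 3, 0] gives a = [2, 1, 0] (primitive direction); the mode-2 fibre T[1,:,3] = [6, 18, -12] gives b = [1, 3, -2]; then c[k] = T[1,1,k] / (a[1]·b[1]) = [0, 0, 6] / 2 = [0, 0, 3].
Expanding [2, 1, 0] ⊗ [1, 3, -2] ⊗ [0, 0, 3] reproduces all 27 entries of T, so T = [2, 1, 0] ⊗ [1, 3, -2] ⊗ [0, 0, 3] and rank(T) ≤ 1.
These bounds meet, so rank(T) = 1.

rank(T) = 1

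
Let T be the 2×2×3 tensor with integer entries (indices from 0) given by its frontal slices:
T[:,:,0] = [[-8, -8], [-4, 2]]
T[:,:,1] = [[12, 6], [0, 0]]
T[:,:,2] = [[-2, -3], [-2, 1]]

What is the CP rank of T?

Lower bound: the mode-2 unfolding of T (rows indexed by j, columns by (i,k) = (0,0), (0,1), (0,2), (1,0), (1,1), (1,2)) is [[-8, 12, -2, -4, 0, -2], [-8, 6, -3, 2, 0, 1]].
There the 2×2 minor on rows j ∈ {0, 1}, columns (i,k) ∈ {(0,0), (0,1)} is det [[-8, 12], [-8, 6]] = 48 ≠ 0, so this unfolding has rank ≥ 2; CP rank is at least every unfolding rank, so rank(T) ≥ 2. (Unfolding ranks only ever bound the CP rank from below — rank(T) can be strictly larger than all of them — so the matching upper bound has to come from an explicit 2-term decomposition.)
Upper bound — finding two terms. Write S_k = T[:,:,k] for the frontal slices: S₀ = [[-8, -8], [-4, 2]], S₁ = [[12, 6], [0, 0]], S₂ = [[-2, -3], [-2, 1]].
If T = a₁ (x) b₁ (x) c₁ + a₂ (x) b₂ (x) c₂ then each S_k = c₁[k]·a₁b₁ᵀ + c₂[k]·a₂b₂ᵀ. S₀ and S₁ are linearly independent, so a₁b₁ᵀ and a₂b₂ᵀ must span the same plane of matrices: they are the rank-1 matrices of the form x·S₀ + y·S₁.
det(x·S₀ + y·S₁) is −48·x² + 48·xy = (-48)·(x − y)(x), vanishing at (x:y) = (1:1) and (0:1).
M₁ = S₀ + S₁ = [[4, -2], [-4, 2]] = 2·[1, -1][2, -1]ᵀ and M₂ = S₁ = [[12, 6], [0, 0]] = 6·[1, 0][2, 1]ᵀ, so take a₁ = [1, -1], b₁ = [2, -1], a₂ = [1, 0], b₂ = [2, 1].
Each slice is an integer combination of E₁ = a₁b₁ᵀ and E₂ = a₂b₂ᵀ: S₀ = 2·E₁ − 6·E₂, S₁ = 6·E₂, S₂ = E₁ − 2·E₂; reading off coefficients, c₁ = [2, 0, 1] and c₂ = [-6, 6, -2].
Hence T = [1, -1] (x) [2, -1] (x) [2, 0, 1] + [1, 0] (x) [2, 1] (x) [-6, 6, -2], so rank(T) ≤ 2.
These bounds meet, so rank(T) = 2.

2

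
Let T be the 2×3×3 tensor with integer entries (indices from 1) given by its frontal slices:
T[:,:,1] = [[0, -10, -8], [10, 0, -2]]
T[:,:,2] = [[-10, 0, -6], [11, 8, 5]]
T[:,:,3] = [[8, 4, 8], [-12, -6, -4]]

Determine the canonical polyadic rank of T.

3

Lower bound: the mode-3 unfolding of T (rows indexed by k, columns by (i,j) = (1,1), (1,2), (1,3), (2,1), (2,2), (2,3)) is [[0, -10, -8, 10, 0, -2], [-10, 0, -6, 11, 8, 5], [8, 4, 8, -12, -6, -4]].
There the 3×3 minor on rows k ∈ {1, 2, 3}, columns (i,j) ∈ {(1,1), (1,2), (2,1)} is det [[0, -10, 10], [-10, 0, 11], [8, 4, -12]] = -80 ≠ 0, so this unfolding has rank ≥ 3; CP rank is at least every unfolding rank, so rank(T) ≥ 3. (Unfolding ranks only ever bound the CP rank from below — rank(T) can be strictly larger than all of them — so the matching upper bound has to come from an explicit 3-term decomposition.)
Upper bound: T is a sum of 3 rank-1 terms, T = (0, 1) (x) (2, 1, -2) (x) (2, 2, -2) + (1, -1) (x) (2, 1, 2) (x) (-2, -4, 4) + (2, 1) (x) (1, -2, -1) (x) (2, -1, 0) (written with every a and b primitive with positive leading entry and the scale carried by c; CP decompositions are not unique, and this one is verified by expanding entrywise), so rank(T) ≤ 3.
These bounds meet, so rank(T) = 3.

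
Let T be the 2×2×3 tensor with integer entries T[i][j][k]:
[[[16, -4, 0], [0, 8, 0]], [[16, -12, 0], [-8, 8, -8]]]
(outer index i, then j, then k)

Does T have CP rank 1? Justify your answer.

No

The mode-3 unfolding of T (rows indexed by k, columns by (i,j) = (0,0), (0,1), (1,0), (1,1)) is [[16, 0, 16, -8], [-4, 8, -12, 8], [0, 0, 0, -8]].
There the 3×3 minor on rows k ∈ {0, 1, 2}, columns (i,j) ∈ {(0,0), (0,1), (1,1)} is det [[16, 0, -8], [-4, 8, 8], [0, 0, -8]] = -1024 ≠ 0, so this unfolding has rank ≥ 3; CP rank is at least every unfolding rank, so rank(T) ≥ 3.
In particular rank(T) ≥ 3 > 1, so T is not rank-1.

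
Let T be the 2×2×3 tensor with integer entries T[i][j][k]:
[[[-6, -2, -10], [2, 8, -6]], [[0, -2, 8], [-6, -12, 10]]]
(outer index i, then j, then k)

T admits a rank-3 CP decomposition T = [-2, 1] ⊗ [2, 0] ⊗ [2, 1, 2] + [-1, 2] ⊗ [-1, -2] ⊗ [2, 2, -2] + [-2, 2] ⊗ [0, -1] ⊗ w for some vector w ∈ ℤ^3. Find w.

Subtract the known terms from T to get the rank-1 residual R = [-2, 2] ⊗ [0, -1] ⊗ w, so R[i,j,k] = a[i]·b[j]·w[k]. Pick indices with nonzero a[0]·b[1] = (-2)·(-1) = 2. Only the fibre through (0,1,·) is needed: R[0,1,:] = T[0,1,:] − Σₗ aₗ[0]bₗ[1]cₗ = [2, 8, -6] − (-2)·(0)·[2, 1, 2] − (-1)·(-2)·[2, 2, -2] = [-2, 4, -2]. Then w[k] = R[0,1,k] / 2 for each k, giving w = [-2, 4, -2] / 2 = [-1, 2, -1].

w = [-1, 2, -1]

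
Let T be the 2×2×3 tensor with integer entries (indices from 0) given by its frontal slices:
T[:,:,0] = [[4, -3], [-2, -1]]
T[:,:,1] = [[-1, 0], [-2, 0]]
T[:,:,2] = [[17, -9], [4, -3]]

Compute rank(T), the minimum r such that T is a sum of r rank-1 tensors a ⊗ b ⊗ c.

2

Lower bound: the mode-2 unfolding of T (rows indexed by j, columns by (i,k) = (0,0), (0,1), (0,2), (1,0), (1,1), (1,2)) is [[4, -1, 17, -2, -2, 4], [-3, 0, -9, -1, 0, -3]].
There the 2×2 minor on rows j ∈ {0, 1}, columns (i,k) ∈ {(0,0), (0,1)} is det [[4, -1], [-3, 0]] = -3 ≠ 0, so this unfolding has rank ≥ 2; CP rank is at least every unfolding rank, so rank(T) ≥ 2. (Unfolding ranks only ever bound the CP rank from below — rank(T) can be strictly larger than all of them — so the matching upper bound has to come from an explicit 2-term decomposition.)
Upper bound — finding two terms. Write S_k = T[:,:,k] for the frontal slices: S₀ = [[4, -3], [-2, -1]], S₁ = [[-1, 0], [-2, 0]], S₂ = [[17, -9], [4, -3]].
If T = a₁ ⊗ b₁ ⊗ c₁ + a₂ ⊗ b₂ ⊗ c₂ then each S_k = c₁[k]·a₁b₁ᵀ + c₂[k]·a₂b₂ᵀ. S₀ and S₁ are linearly independent, so a₁b₁ᵀ and a₂b₂ᵀ must span the same plane of matrices: they are the rank-1 matrices of the form x·S₀ + y·S₁.
det(x·S₀ + y·S₁) is −10·x² − 5·xy = (-5)·(2·x + y)(x), vanishing at (x:y) = (1:-2) and (0:1).
M₁ = S₀ − 2·S₁ = [[6, -3], [2, -1]] = [3, 1][2, -1]ᵀ and M₂ = S₁ = [[-1, 0], [-2, 0]] = −[1, 2][1, 0]ᵀ, so take a₁ = [3, 1], b₁ = [2, -1], a₂ = [1, 2], b₂ = [1, 0].
Each slice is an integer combination of E₁ = a₁b₁ᵀ and E₂ = a₂b₂ᵀ: S₀ = E₁ − 2·E₂, S₁ = −E₂, S₂ = 3·E₁ − E₂; reading off coefficients, c₁ = [1, 0, 3] and c₂ = [-2, -1, -1].
Hence T = [3, 1] ⊗ [2, -1] ⊗ [1, 0, 3] + [1, 2] ⊗ [1, 0] ⊗ [-2, -1, -1], so rank(T) ≤ 2.
These bounds meet, so rank(T) = 2.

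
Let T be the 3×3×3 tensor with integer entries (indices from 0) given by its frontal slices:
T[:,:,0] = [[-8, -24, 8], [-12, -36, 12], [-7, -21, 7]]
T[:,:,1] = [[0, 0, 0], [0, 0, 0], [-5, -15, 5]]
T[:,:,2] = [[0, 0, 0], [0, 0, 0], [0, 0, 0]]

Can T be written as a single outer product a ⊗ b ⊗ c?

No

The mode-3 unfolding of T (rows indexed by k, columns by (i,j) = (0,0), (0,1), (0,2), (1,0), (1,1), (1,2), (2,0), (2,1), (2,2)) is [[-8, -24, 8, -12, -36, 12, -7, -21, 7], [0, 0, 0, 0, 0, 0, -5, -15, 5], [0, 0, 0, 0, 0, 0, 0, 0, 0]].
There the 2×2 minor on rows k ∈ {0, 1}, columns (i,j) ∈ {(0,0), (2,0)} is det [[-8, -7], [0, -5]] = 40 ≠ 0, so this unfolding has rank ≥ 2; CP rank is at least every unfolding rank, so rank(T) ≥ 2.
In particular rank(T) ≥ 2 > 1, so T is not rank-1.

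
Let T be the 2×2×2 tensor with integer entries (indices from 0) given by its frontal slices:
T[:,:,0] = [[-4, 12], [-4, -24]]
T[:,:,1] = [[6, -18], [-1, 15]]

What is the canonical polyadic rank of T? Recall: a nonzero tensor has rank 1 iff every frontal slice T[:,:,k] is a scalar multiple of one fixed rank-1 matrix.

Lower bound: the mode-3 unfolding of T (rows indexed by k, columns by (i,j) = (0,0), (0,1), (1,0), (1,1)) is [[-4, 12, -4, -24], [6, -18, -1, 15]].
There the 2×2 minor on rows k ∈ {0, 1}, columns (i,j) ∈ {(0,0), (1,0)} is det [[-4, -4], [6, -1]] = 28 ≠ 0, so this unfolding has rank ≥ 2; CP rank is at least every unfolding rank, so rank(T) ≥ 2. (Flattening ranks never certify an upper bound on CP rank; for that we must actually write T with 2 rank-1 terms.)
Upper bound — finding two terms. Write S_k = T[:,:,k] for the frontal slices: S₀ = [[-4, 12], [-4, -24]], S₁ = [[6, -18], [-1, 15]].
If T = a₁ ⊗ b₁ ⊗ c₁ + a₂ ⊗ b₂ ⊗ c₂ then each S_k = c₁[k]·a₁b₁ᵀ + c₂[k]·a₂b₂ᵀ. S₀ and S₁ are linearly independent, so a₁b₁ᵀ and a₂b₂ᵀ must span the same plane of matrices: they are the rank-1 matrices of the form x·S₀ + y·S₁.
det(x·S₀ + y·S₁) is 144·x² − 264·xy + 72·y² = 24·(2·x − 3·y)(3·x − y), vanishing at (x:y) = (3:2) and (1:3).
M₁ = 3·S₀ + 2·S₁ = [[0, 0], [-14, -42]] = (-14)·[0, 1][1, 3]ᵀ and M₂ = S₀ + 3·S₁ = [[14, -42], [-7, 21]] = 7·[2, -1][1, -3]ᵀ, so take a₁ = [0, 1], b₁ = [1, 3], a₂ = [2, -1], b₂ = [1, -3].
Each slice is an integer combination of E₁ = a₁b₁ᵀ and E₂ = a₂b₂ᵀ: S₀ = −6·E₁ − 2·E₂, S₁ = 2·E₁ + 3·E₂; reading off coefficients, c₁ = [-6, 2] and c₂ = [-2, 3].
Hence T = [0, 1] ⊗ [1, 3] ⊗ [-6, 2] + [2, -1] ⊗ [1, -3] ⊗ [-2, 3], so rank(T) ≤ 2.
These bounds meet, so rank(T) = 2.

2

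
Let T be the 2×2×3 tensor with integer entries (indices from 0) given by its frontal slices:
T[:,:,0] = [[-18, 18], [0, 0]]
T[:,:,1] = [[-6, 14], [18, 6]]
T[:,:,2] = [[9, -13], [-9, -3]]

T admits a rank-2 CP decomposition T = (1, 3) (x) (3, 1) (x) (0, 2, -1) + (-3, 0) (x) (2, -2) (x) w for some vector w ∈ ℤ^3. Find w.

w = (3, 2, -2)

Subtract the known terms from T to get the rank-1 residual R = (-3, 0) (x) (2, -2) (x) w, so R[i,j,k] = a[i]·b[j]·w[k]. Pick indices with nonzero a[0]·b[0] = (-3)·(2) = -6. Only the fibre through (0,0,·) is needed: R[0,0,:] = T[0,0,:] − Σₗ aₗ[0]bₗ[0]cₗ = [-18, -6, 9] − (1)·(3)·(0, 2, -1) = [-18, -12, 12]. Then w[k] = R[0,0,k] / -6 for each k, giving w = [-18, -12, 12] / -6 = (3, 2, -2).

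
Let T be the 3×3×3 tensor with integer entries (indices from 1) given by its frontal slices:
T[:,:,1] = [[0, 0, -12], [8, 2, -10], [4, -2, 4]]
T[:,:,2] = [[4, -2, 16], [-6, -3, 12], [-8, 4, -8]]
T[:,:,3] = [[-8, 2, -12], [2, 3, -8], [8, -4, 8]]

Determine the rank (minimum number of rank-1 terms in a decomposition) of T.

3

Lower bound: the mode-1 unfolding of T (rows indexed by i, columns by (j,k) = (1,1), (1,2), (1,3), (2,1), (2,2), (2,3), (3,1), (3,2), (3,3)) is [[0, 4, -8, 0, -2, 2, -12, 16, -12], [8, -6, 2, 2, -3, 3, -10, 12, -8], [4, -8, 8, -2, 4, -4, 4, -8, 8]].
There the 3×3 minor on rows i ∈ {1, 2, 3}, columns (j,k) ∈ {(1,1), (1,2), (1,3)} is det [[0, 4, -8], [8, -6, 2], [4, -8, 8]] = 96 ≠ 0, so this unfolding has rank ≥ 3; CP rank is at least every unfolding rank, so rank(T) ≥ 3. (This is only a lower bound: in general the CP rank may exceed every unfolding rank, so we still need to exhibit 3 rank-1 terms summing to T.)
Upper bound: T is a sum of 3 rank-1 terms, T = [1, 1, 0] ⊗ [1, 0, -1] ⊗ [8, -8, 4] + [2, -1, 0] ⊗ [2, 1, 0] ⊗ [-1, 1, -1] + [2, 1, -2] ⊗ [2, -1, 2] ⊗ [-1, 2, -2] (written with every a and b primitive with positive leading entry and the scale carried by c; CP decompositions are not unique, and this one is verified by expanding entrywise), so rank(T) ≤ 3.
These bounds meet, so rank(T) = 3.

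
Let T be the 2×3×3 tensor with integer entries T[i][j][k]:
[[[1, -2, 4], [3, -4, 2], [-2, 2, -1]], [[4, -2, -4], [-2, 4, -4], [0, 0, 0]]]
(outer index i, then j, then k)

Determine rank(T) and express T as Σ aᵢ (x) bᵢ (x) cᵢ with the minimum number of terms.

Lower bound: the mode-2 unfolding of T (rows indexed by j, columns by (i,k) = (0,0), (0,1), (0,2), (1,0), (1,1), (1,2)) is [[1, -2, 4, 4, -2, -4], [3, -4, 2, -2, 4, -4], [-2, 2, -1, 0, 0, 0]].
There the 3×3 minor on rows j ∈ {0, 1, 2}, columns (i,k) ∈ {(0,0), (0,1), (0,2)} is det [[1, -2, 4], [3, -4, 2], [-2, 2, -1]] = -6 ≠ 0, so this unfolding has rank ≥ 3; CP rank is at least every unfolding rank, so rank(T) ≥ 3. (Flattening ranks never certify an upper bound on CP rank; for that we must actually write T with 3 rank-1 terms.)
Upper bound: T is a sum of 3 rank-1 terms, T = [1, -2] (x) [1, 1, 0] (x) [-1, 0, 2] + [1, -1] (x) [1, -2, 0] (x) [-2, 2, 0] + [1, 0] (x) [2, 0, -1] (x) [2, -2, 1] (one valid choice — decompositions are not unique — normalised so each a, b is primitive with positive first nonzero entry; check it by expanding all entries), so rank(T) ≤ 3.
These bounds meet, so rank(T) = 3.
Check entry T[0,1,1] = -4: (1)·(1)·(0) + (1)·(-2)·(2) + (1)·(0)·(-2) = -4.

rank(T) = 3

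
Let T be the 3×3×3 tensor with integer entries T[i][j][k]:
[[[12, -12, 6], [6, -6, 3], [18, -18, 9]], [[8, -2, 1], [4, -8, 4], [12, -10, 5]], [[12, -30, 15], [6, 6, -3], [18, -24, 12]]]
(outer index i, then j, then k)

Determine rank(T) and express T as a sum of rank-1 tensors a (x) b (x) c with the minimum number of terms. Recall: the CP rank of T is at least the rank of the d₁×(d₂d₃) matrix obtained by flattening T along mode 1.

rank(T) = 2

Lower bound: the mode-2 unfolding of T (rows indexed by j, columns by (i,k) = (0,0), (0,1), (0,2), (1,0), (1,1), (1,2), (2,0), (2,1), (2,2)) is [[12, -12, 6, 8, -2, 1, 12, -30, 15], [6, -6, 3, 4, -8, 4, 6, 6, -3], [18, -18, 9, 12, -10, 5, 18, -24, 12]].
There the 2×2 minor on rows j ∈ {0, 1}, columns (i,k) ∈ {(0,0), (1,1)} is det [[12, -2], [6, -8]] = -84 ≠ 0, so this unfolding has rank ≥ 2; CP rank is at least every unfolding rank, so rank(T) ≥ 2. (Unfolding ranks only ever bound the CP rank from below — rank(T) can be strictly larger than all of them — so the matching upper bound has to come from an explicit 2-term decomposition.)
Upper bound — finding two terms. Write S_k = T[:,:,k] for the frontal slices: S₀ = [[12, 6, 18], [8, 4, 12], [12, 6, 18]], S₁ = [[-12, -6, -18], [-2, -8, -10], [-30, 6, -24]], S₂ = [[6, 3, 9], [1, 4, 5], [15, -3, 12]].
If T = a₁ (x) b₁ (x) c₁ + a₂ (x) b₂ (x) c₂ then each S_k = c₁[k]·a₁b₁ᵀ + c₂[k]·a₂b₂ᵀ. S₀ and S₁ are linearly independent, so a₁b₁ᵀ and a₂b₂ᵀ must span the same plane of matrices: they are the rank-1 matrices of the form x·S₀ + y·S₁.
The 2×2 minor of x·S₀ + y·S₁ on rows {0,1}, columns {0,1} is −84·xy + 84·y² = (-84)·(x − y)(y), vanishing at (x:y) = (1:1) and (1:0).
M₁ = S₀ + S₁ = [[0, 0, 0], [6, -4, 2], [-18, 12, -6]] = 2·[0, 1, -3][3, -2, 1]ᵀ and M₂ = S₀ = [[12, 6, 18], [8, 4, 12], [12, 6, 18]] = 2·[3, 2, 3][2, 1, 3]ᵀ, so take a₁ = [0, 1, -3], b₁ = [3, -2, 1], a₂ = [3, 2, 3], b₂ = [2, 1, 3].
Each slice is an integer combination of E₁ = a₁b₁ᵀ and E₂ = a₂b₂ᵀ: S₀ = 2·E₂, S₁ = 2·E₁ − 2·E₂, S₂ = −E₁ + E₂; reading off coefficients, c₁ = [0, 2, -1] and c₂ = [2, -2, 1].
Hence T = [0, 1, -3] (x) [3, -2, 1] (x) [0, 2, -1] + [3, 2, 3] (x) [2, 1, 3] (x) [2, -2, 1], so rank(T) ≤ 2.
These bounds meet, so rank(T) = 2.
Check entry T[0,0,0] = 12: (0)·(3)·(0) + (3)·(2)·(2) = 12.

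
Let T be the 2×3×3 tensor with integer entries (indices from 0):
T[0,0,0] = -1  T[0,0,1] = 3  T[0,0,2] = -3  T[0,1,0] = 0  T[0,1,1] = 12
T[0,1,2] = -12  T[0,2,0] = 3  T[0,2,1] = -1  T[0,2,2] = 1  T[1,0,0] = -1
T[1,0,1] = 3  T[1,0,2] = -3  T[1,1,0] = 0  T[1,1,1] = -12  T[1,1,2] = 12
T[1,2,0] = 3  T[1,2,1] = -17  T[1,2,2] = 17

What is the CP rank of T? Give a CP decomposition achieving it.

rank(T) = 2

Lower bound: in the mode-2 unfolding of T (rows indexed by j, columns by (i,k)) the 2×2 minor on rows j ∈ {0, 1}, columns (i,k) ∈ {(0,0), (0,1)} is det [[-1, 3], [0, 12]] = -12 ≠ 0, so that unfolding has rank ≥ 2 and hence rank(T) ≥ 2 (CP rank is at least every unfolding rank, though it can be larger).
Upper bound: with S_k = T[:,:,k], the two rank-1 terms a₁b₁ᵀ, a₂b₂ᵀ are the rank-1 members of the pencil x·S₀ + y·S₁.
The 2×2 minor of x·S₀ + y·S₁ on rows {0,1}, columns {0,1} is 24·xy − 72·y² = 24·(x − 3·y)(y), vanishing at (x:y) = (3:1) and (1:0).
M₁ = 3·S₀ + S₁ = [[0, 12, 8], [0, -12, -8]] = 4·[1, -1][0, 3, 2]ᵀ and M₂ = S₀ = [[-1, 0, 3], [-1, 0, 3]] = −[1, 1][1, 0, -3]ᵀ, so take a₁ = [1, -1], b₁ = [0, 3, 2], a₂ = [1, 1], b₂ = [1, 0, -3].
Each slice is an integer combination of E₁ = a₁b₁ᵀ and E₂ = a₂b₂ᵀ: S₀ = −E₂, S₁ = 4·E₁ + 3·E₂, S₂ = −4·E₁ − 3·E₂; reading off coefficients, c₁ = [0, 4, -4] and c₂ = [-1, 3, -3].
Hence T = [1, -1] ⊗ [0, 3, 2] ⊗ [0, 4, -4] + [1, 1] ⊗ [1, 0, -3] ⊗ [-1, 3, -3], so rank(T) ≤ 2.
These bounds meet, so rank(T) = 2.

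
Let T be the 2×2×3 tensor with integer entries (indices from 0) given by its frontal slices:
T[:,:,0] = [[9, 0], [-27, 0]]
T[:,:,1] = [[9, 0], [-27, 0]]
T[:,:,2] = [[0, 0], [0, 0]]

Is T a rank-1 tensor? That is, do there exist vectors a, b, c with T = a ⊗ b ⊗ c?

If T = a ⊗ b ⊗ c then every fibre of T is a multiple of the corresponding factor, so read the factors off the fibres through the nonzero entry T[0,0,0] = 9.
The mode-1 fibre T[:,0,0] = [9, -27] gives a = (1, -3) (primitive direction); the mode-2 fibre T[0,:,0] = [9, 0] gives b = (1, 0); then c[k] = T[0,0,k] / (a[0]·b[0]) = [9, 9, 0] / 1 = (9, 9, 0).
Expanding (1, -3) ⊗ (1, 0) ⊗ (9, 9, 0) reproduces all 12 entries of T, so T = (1, -3) ⊗ (1, 0) ⊗ (9, 9, 0) and rank(T) ≤ 1.
Equivalently every frontal slice T[:,:,k] is c[k] times the rank-1 matrix (1, -3) ⊗ (1, 0). So T has rank 1 (it is nonzero).

Yes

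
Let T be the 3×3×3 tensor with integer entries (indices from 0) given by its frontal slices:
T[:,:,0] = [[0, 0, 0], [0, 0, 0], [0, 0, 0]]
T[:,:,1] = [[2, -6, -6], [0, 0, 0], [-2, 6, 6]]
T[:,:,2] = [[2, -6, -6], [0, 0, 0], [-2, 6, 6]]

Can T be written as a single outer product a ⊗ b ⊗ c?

The mode-1 fibre T[:,0,1] = [2, 0, -2] gives a = (1, 0, -1) (primitive direction); the mode-2 fibre T[0,:,1] = [2, -6, -6] gives b = (1, -3, -3); then c[k] = T[0,0,k] / (a[0]·b[0]) = [0, 2, 2] / 1 = (0, 2, 2).
Expanding (1, 0, -1) ⊗ (1, -3, -3) ⊗ (0, 2, 2) reproduces all 27 entries of T, so T = (1, 0, -1) ⊗ (1, -3, -3) ⊗ (0, 2, 2) and rank(T) ≤ 1.
Equivalently every frontal slice T[:,:,k] is c[k] times the rank-1 matrix (1, 0, -1) ⊗ (1, -3, -3). So T has rank 1 (it is nonzero).

Yes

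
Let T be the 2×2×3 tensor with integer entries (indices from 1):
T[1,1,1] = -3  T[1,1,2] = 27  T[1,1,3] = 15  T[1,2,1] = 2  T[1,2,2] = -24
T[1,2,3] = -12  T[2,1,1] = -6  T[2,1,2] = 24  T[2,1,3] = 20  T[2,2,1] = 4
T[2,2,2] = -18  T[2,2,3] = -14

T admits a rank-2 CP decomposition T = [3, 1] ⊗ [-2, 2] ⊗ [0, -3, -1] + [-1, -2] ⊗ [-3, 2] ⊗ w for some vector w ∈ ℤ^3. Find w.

w = [-1, 3, 3]

Subtract the known terms from T to get the rank-1 residual R = [-1, -2] ⊗ [-3, 2] ⊗ w, so R[i,j,k] = a[i]·b[j]·w[k]. Pick indices with nonzero a[1]·b[1] = (-1)·(-3) = 3. Only the fibre through (1,1,·) is needed: R[1,1,:] = T[1,1,:] − Σₗ aₗ[1]bₗ[1]cₗ = [-3, 27, 15] − (3)·(-2)·[0, -3, -1] = [-3, 9, 9]. Then w[k] = R[1,1,k] / 3 for each k, giving w = [-3, 9, 9] / 3 = [-1, 3, 3].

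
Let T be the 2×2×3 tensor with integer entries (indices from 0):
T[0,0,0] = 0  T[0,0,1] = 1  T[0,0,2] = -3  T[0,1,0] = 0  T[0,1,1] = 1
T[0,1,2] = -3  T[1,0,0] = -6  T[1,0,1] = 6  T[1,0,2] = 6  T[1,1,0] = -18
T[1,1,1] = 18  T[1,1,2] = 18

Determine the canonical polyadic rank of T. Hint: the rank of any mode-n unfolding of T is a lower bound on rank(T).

Lower bound: the mode-1 unfolding of T (rows indexed by i, columns by (j,k) = (0,0), (0,1), (0,2), (1,0), (1,1), (1,2)) is [[0, 1, -3, 0, 1, -3], [-6, 6, 6, -18, 18, 18]].
There the 2×2 minor on rows i ∈ {0, 1}, columns (j,k) ∈ {(0,0), (0,1)} is det [[0, 1], [-6, 6]] = 6 ≠ 0, so this unfolding has rank ≥ 2; CP rank is at least every unfolding rank, so rank(T) ≥ 2. (This is only a lower bound: in general the CP rank may exceed every unfolding rank, so we still need to exhibit 2 rank-1 terms summing to T.)
Upper bound — finding two terms. Write S_k = T[:,:,k] for the frontal slices: S₀ = [[0, 0], [-6, -18]], S₁ = [[1, 1], [6, 18]], S₂ = [[-3, -3], [6, 18]].
If T = a₁ (x) b₁ (x) c₁ + a₂ (x) b₂ (x) c₂ then each S_k = c₁[k]·a₁b₁ᵀ + c₂[k]·a₂b₂ᵀ. S₀ and S₁ are linearly independent, so a₁b₁ᵀ and a₂b₂ᵀ must span the same plane of matrices: they are the rank-1 matrices of the form x·S₀ + y·S₁.
det(x·S₀ + y·S₁) is −12·xy + 12·y² = (-12)·(x − y)(y), vanishing at (x:y) = (1:1) and (1:0).
M₁ = S₀ + S₁ = [[1, 1], [0, 0]] = [1, 0][1, 1]ᵀ and M₂ = S₀ = [[0, 0], [-6, -18]] = (-6)·[0, 1][1, 3]ᵀ, so take a₁ = [1, 0], b₁ = [1, 1], a₂ = [0, 1], b₂ = [1, 3].
Each slice is an integer combination of E₁ = a₁b₁ᵀ and E₂ = a₂b₂ᵀ: S₀ = −6·E₂, S₁ = E₁ + 6·E₂, S₂ = −3·E₁ + 6·E₂; reading off coefficients, c₁ = [0, 1, -3] and c₂ = [-6, 6, 6].
Hence T = [1, 0] (x) [1, 1] (x) [0, 1, -3] + [0, 1] (x) [1, 3] (x) [-6, 6, 6], so rank(T) ≤ 2.
These bounds meet, so rank(T) = 2.
Check entry T[1,0,1] = 6: (0)·(1)·(1) + (1)·(1)·(6) = 6.

2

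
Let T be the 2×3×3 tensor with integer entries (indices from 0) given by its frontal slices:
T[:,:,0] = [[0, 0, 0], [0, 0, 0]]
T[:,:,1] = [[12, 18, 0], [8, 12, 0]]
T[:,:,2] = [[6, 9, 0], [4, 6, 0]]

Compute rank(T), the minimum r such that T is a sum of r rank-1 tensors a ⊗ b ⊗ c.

Lower bound: T ≠ 0 (e.g. T[0,0,1] = 12), so rank(T) ≥ 1.
Upper bound: if T = a ⊗ b ⊗ c then every fibre of T is a multiple of the corresponding factor, so read the factors off the fibres through the nonzero entry T[0,0,1] = 12.
The mode-1 fibre T[:,0,1] = [12, 8] gives a = [3, 2] (primitive direction); the mode-2 fibre T[0,:,1] = [12, 18, 0] gives b = [2, 3, 0]; then c[k] = T[0,0,k] / (a[0]·b[0]) = [0, 12, 6] / 6 = [0, 2, 1].
Expanding [3, 2] ⊗ [2, 3, 0] ⊗ [0, 2, 1] reproduces all 18 entries of T, so T = [3, 2] ⊗ [2, 3, 0] ⊗ [0, 2, 1] and rank(T) ≤ 1.
These bounds meet, so rank(T) = 1.
Check entry T[1,0,2] = 4: (2)·(2)·(1) = 4.

1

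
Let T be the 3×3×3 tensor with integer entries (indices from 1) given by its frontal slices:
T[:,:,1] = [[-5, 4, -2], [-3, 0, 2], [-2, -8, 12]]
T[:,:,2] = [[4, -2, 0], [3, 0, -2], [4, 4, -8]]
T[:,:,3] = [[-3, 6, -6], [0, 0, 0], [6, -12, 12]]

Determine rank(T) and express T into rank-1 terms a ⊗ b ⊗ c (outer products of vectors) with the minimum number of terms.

rank(T) = 2

Lower bound: the mode-3 unfolding of T (rows indexed by k, columns by (i,j) = (1,1), (1,2), (1,3), (2,1), (2,2), (2,3), (3,1), (3,2), (3,3)) is [[-5, 4, -2, -3, 0, 2, -2, -8, 12], [4, -2, 0, 3, 0, -2, 4, 4, -8], [-3, 6, -6, 0, 0, 0, 6, -12, 12]].
There the 2×2 minor on rows k ∈ {1, 2}, columns (i,j) ∈ {(1,1), (1,2)} is det [[-5, 4], [4, -2]] = -6 ≠ 0, so this unfolding has rank ≥ 2; CP rank is at least every unfolding rank, so rank(T) ≥ 2. (This is only a lower bound: in general the CP rank may exceed every unfolding rank, so we still need to exhibit 2 rank-1 terms summing to T.)
Upper bound — finding two terms. Write S_k = T[:,:,k] for the frontal slices: S₁ = [[-5, 4, -2], [-3, 0, 2], [-2, -8, 12]], S₂ = [[4, -2, 0], [3, 0, -2], [4, 4, -8]], S₃ = [[-3, 6, -6], [0, 0, 0], [6, -12, 12]].
If T = a₁ ⊗ b₁ ⊗ c₁ + a₂ ⊗ b₂ ⊗ c₂ then each S_k = c₁[k]·a₁b₁ᵀ + c₂[k]·a₂b₂ᵀ. S₁ and S₂ are linearly independent, so a₁b₁ᵀ and a₂b₂ᵀ must span the same plane of matrices: they are the rank-1 matrices of the form x·S₁ + y·S₂.
The 2×2 minor of x·S₁ + y·S₂ on rows {1,2}, columns {1,2} is 12·x² − 18·xy + 6·y² = 6·(2·x − y)(x − y), vanishing at (x:y) = (1:2) and (1:1).
M₁ = S₁ + 2·S₂ = [[3, 0, -2], [3, 0, -2], [6, 0, -4]] = [1, 1, 2][3, 0, -2]ᵀ and M₂ = S₁ + S₂ = [[-1, 2, -2], [0, 0, 0], [2, -4, 4]] = −[1, 0, -2][1, -2, 2]ᵀ, so take a₁ = [1, 1, 2], b₁ = [3, 0, -2], a₂ = [1, 0, -2], b₂ = [1, -2, 2].
Each slice is an integer combination of E₁ = a₁b₁ᵀ and E₂ = a₂b₂ᵀ: S₁ = −E₁ − 2·E₂, S₂ = E₁ + E₂, S₃ = −3·E₂; reading off coefficients, c₁ = [-1, 1, 0] and c₂ = [-2, 1, -3].
Hence T = [1, 1, 2] ⊗ [3, 0, -2] ⊗ [-1, 1, 0] + [1, 0, -2] ⊗ [1, -2, 2] ⊗ [-2, 1, -3], so rank(T) ≤ 2.
These bounds meet, so rank(T) = 2.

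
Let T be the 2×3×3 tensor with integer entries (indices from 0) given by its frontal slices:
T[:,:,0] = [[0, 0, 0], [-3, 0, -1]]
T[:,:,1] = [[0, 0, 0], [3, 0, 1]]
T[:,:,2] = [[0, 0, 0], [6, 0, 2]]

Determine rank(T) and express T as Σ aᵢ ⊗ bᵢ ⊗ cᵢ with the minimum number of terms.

rank(T) = 1

Lower bound: T ≠ 0 (e.g. T[1,0,0] = -3), so rank(T) ≥ 1.
Upper bound: if T = a ⊗ b ⊗ c then every fibre of T is a multiple of the corresponding factor, so read the factors off the fibres through the nonzero entry T[1,0,0] = -3.
The mode-1 fibre T[:,0,0] = [0, -3] gives a = [0, 1] (primitive direction); the mode-2 fibre T[1,:,0] = [-3, 0, -1] gives b = [3, 0, 1]; then c[k] = T[1,0,k] / (a[1]·b[0]) = [-3, 3, 6] / 3 = [-1, 1, 2].
Expanding [0, 1] ⊗ [3, 0, 1] ⊗ [-1, 1, 2] reproduces all 18 entries of T, so T = [0, 1] ⊗ [3, 0, 1] ⊗ [-1, 1, 2] and rank(T) ≤ 1.
These bounds meet, so rank(T) = 1.
Check entry T[0,0,1] = 0: (0)·(3)·(1) = 0.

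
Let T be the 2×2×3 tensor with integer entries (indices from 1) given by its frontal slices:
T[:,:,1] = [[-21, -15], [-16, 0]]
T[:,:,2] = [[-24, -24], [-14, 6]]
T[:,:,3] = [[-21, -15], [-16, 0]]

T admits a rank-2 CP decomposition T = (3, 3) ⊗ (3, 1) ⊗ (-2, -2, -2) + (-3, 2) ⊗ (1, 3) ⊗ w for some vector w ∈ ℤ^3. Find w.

w = (1, 2, 1)

Subtract the known terms from T to get the rank-1 residual R = (-3, 2) ⊗ (1, 3) ⊗ w, so R[i,j,k] = a[i]·b[j]·w[k]. Pick indices with nonzero a[1]·b[1] = (-3)·(1) = -3. Only the fibre through (1,1,·) is needed: R[1,1,:] = T[1,1,:] − Σₗ aₗ[1]bₗ[1]cₗ = [-21, -24, -21] − (3)·(3)·(-2, -2, -2) = [-3, -6, -3]. Then w[k] = R[1,1,k] / -3 for each k, giving w = [-3, -6, -3] / -3 = (1, 2, 1).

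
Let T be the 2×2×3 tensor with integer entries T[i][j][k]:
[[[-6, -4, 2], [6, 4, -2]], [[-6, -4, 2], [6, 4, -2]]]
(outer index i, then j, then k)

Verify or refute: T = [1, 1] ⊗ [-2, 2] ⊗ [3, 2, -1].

Yes

Reconstruct entrywise from the claimed factors. For example, T[0,0,2] = 2 and Σₗ aₗ[0]bₗ[0]cₗ[2] = (1)·(-2)·(-1) = 2; checking all 12 entries, every one matches. The claim holds.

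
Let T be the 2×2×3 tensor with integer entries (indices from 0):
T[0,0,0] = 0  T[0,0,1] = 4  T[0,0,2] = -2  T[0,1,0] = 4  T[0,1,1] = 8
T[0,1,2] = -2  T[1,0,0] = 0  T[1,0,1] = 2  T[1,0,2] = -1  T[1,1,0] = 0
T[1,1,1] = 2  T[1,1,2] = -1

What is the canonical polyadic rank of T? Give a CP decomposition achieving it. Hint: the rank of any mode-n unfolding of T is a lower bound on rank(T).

Lower bound: the mode-3 unfolding of T (rows indexed by k, columns by (i,j) = (0,0), (0,1), (1,0), (1,1)) is [[0, 4, 0, 0], [4, 8, 2, 2], [-2, -2, -1, -1]].
There the 2×2 minor on rows k ∈ {0, 1}, columns (i,j) ∈ {(0,0), (0,1)} is det [[0, 4], [4, 8]] = -16 ≠ 0, so this unfolding has rank ≥ 2; CP rank is at least every unfolding rank, so rank(T) ≥ 2. (Unfolding ranks only ever bound the CP rank from below — rank(T) can be strictly larger than all of them — so the matching upper bound has to come from an explicit 2-term decomposition.)
Upper bound — finding two terms. Write S_k = T[:,:,k] for the frontal slices: S₀ = [[0, 4], [0, 0]], S₁ = [[4, 8], [2, 2]], S₂ = [[-2, -2], [-1, -1]].
If T = a₁ (x) b₁ (x) c₁ + a₂ (x) b₂ (x) c₂ then each S_k = c₁[k]·a₁b₁ᵀ + c₂[k]·a₂b₂ᵀ. S₀ and S₁ are linearly independent, so a₁b₁ᵀ and a₂b₂ᵀ must span the same plane of matrices: they are the rank-1 matrices of the form x·S₀ + y·S₁.
det(x·S₀ + y·S₁) is −8·xy − 8·y² = (-8)·(y)(x + y), vanishing at (x:y) = (1:0) and (1:-1).
M₁ = S₀ = [[0, 4], [0, 0]] = 4·(1, 0)(0, 1)ᵀ and M₂ = S₀ − S₁ = [[-4, -4], [-2, -2]] = (-2)·(2, 1)(1, 1)ᵀ, so take a₁ = (1, 0), b₁ = (0, 1), a₂ = (2, 1), b₂ = (1, 1).
Each slice is an integer combination of E₁ = a₁b₁ᵀ and E₂ = a₂b₂ᵀ: S₀ = 4·E₁, S₁ = 4·E₁ + 2·E₂, S₂ = −E₂; reading off coefficients, c₁ = (4, 4, 0) and c₂ = (0, 2, -1).
Hence T = (1, 0) (x) (0, 1) (x) (4, 4, 0) + (2, 1) (x) (1, 1) (x) (0, 2, -1), so rank(T) ≤ 2.
These bounds meet, so rank(T) = 2.

rank(T) = 2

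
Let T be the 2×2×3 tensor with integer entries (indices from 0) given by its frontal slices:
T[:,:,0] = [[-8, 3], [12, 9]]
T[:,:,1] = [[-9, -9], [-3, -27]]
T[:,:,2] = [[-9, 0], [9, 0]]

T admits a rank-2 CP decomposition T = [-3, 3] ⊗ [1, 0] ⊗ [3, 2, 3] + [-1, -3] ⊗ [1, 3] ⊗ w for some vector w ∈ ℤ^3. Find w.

Subtract the known terms from T to get the rank-1 residual R = [-1, -3] ⊗ [1, 3] ⊗ w, so R[i,j,k] = a[i]·b[j]·w[k]. Pick indices with nonzero a[0]·b[0] = (-1)·(1) = -1. Only the fibre through (0,0,·) is needed: R[0,0,:] = T[0,0,:] − Σₗ aₗ[0]bₗ[0]cₗ = [-8, -9, -9] − (-3)·(1)·[3, 2, 3] = [1, -3, 0]. Then w[k] = R[0,0,k] / -1 for each k, giving w = [1, -3, 0] / -1 = [-1, 3, 0].

w = [-1, 3, 0]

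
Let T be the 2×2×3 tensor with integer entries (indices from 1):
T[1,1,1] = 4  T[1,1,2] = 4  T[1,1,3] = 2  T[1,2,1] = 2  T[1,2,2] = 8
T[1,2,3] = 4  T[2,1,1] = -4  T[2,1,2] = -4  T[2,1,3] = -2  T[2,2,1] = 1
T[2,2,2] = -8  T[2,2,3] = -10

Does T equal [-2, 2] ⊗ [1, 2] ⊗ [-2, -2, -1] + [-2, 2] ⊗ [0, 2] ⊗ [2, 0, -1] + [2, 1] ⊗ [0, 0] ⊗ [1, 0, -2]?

No

Reconstruct entry (1,2,1) from the claimed factors: Σₗ aₗ[1]bₗ[2]cₗ[1] = (-2)·(2)·(-2) + (-2)·(2)·(2) + (2)·(0)·(1) = 0, but T[1,2,1] = 2. The claim is false.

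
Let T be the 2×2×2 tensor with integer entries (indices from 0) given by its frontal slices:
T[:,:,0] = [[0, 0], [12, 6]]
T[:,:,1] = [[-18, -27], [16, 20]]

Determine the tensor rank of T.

2

Lower bound: the mode-1 unfolding of T (rows indexed by i, columns by (j,k) = (0,0), (0,1), (1,0), (1,1)) is [[0, -18, 0, -27], [12, 16, 6, 20]].
There the 2×2 minor on rows i ∈ {0, 1}, columns (j,k) ∈ {(0,0), (0,1)} is det [[0, -18], [12, 16]] = 216 ≠ 0, so this unfolding has rank ≥ 2; CP rank is at least every unfolding rank, so rank(T) ≥ 2. (Unfolding ranks only ever bound the CP rank from below — rank(T) can be strictly larger than all of them — so the matching upper bound has to come from an explicit 2-term decomposition.)
Upper bound — finding two terms. Write S_k = T[:,:,k] for the frontal slices: S₀ = [[0, 0], [12, 6]], S₁ = [[-18, -27], [16, 20]].
If T = a₁ ⊗ b₁ ⊗ c₁ + a₂ ⊗ b₂ ⊗ c₂ then each S_k = c₁[k]·a₁b₁ᵀ + c₂[k]·a₂b₂ᵀ. S₀ and S₁ are linearly independent, so a₁b₁ᵀ and a₂b₂ᵀ must span the same plane of matrices: they are the rank-1 matrices of the form x·S₀ + y·S₁.
det(x·S₀ + y·S₁) is 216·xy + 72·y² = 72·(y)(3·x + y), vanishing at (x:y) = (1:0) and (1:-3).
M₁ = S₀ = [[0, 0], [12, 6]] = 6·[0, 1][2, 1]ᵀ and M₂ = S₀ − 3·S₁ = [[54, 81], [-36, -54]] = 9·[3, -2][2, 3]ᵀ, so take a₁ = [0, 1], b₁ = [2, 1], a₂ = [3, -2], b₂ = [2, 3].
Each slice is an integer combination of E₁ = a₁b₁ᵀ and E₂ = a₂b₂ᵀ: S₀ = 6·E₁, S₁ = 2·E₁ − 3·E₂; reading off coefficients, c₁ = [6, 2] and c₂ = [0, -3].
Hence T = [0, 1] ⊗ [2, 1] ⊗ [6, 2] + [3, -2] ⊗ [2, 3] ⊗ [0, -3], so rank(T) ≤ 2.
These bounds meet, so rank(T) = 2.
Check entry T[1,1,0] = 6: (1)·(1)·(6) + (-2)·(3)·(0) = 6.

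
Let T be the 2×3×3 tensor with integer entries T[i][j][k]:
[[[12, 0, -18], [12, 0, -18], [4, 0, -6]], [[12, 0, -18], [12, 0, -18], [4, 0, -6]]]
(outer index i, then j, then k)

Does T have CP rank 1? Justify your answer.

If T = a ⊗ b ⊗ c then every fibre of T is a multiple of the corresponding factor, so read the factors off the fibres through the nonzero entry T[0,0,0] = 12.
The mode-1 fibre T[:,0,0] = [12, 12] gives a = [1, 1] (primitive direction); the mode-2 fibre T[0,:,0] = [12, 12, 4] gives b = [3, 3, 1]; then c[k] = T[0,0,k] / (a[0]·b[0]) = [12, 0, -18] / 3 = [4, 0, -6].
Expanding [1, 1] ⊗ [3, 3, 1] ⊗ [4, 0, -6] reproduces all 18 entries of T, so T = [1, 1] ⊗ [3, 3, 1] ⊗ [4, 0, -6] and rank(T) ≤ 1.
Equivalently every frontal slice T[:,:,k] is c[k] times the rank-1 matrix [1, 1] ⊗ [3, 3, 1]. So T has rank 1 (it is nonzero).

Yes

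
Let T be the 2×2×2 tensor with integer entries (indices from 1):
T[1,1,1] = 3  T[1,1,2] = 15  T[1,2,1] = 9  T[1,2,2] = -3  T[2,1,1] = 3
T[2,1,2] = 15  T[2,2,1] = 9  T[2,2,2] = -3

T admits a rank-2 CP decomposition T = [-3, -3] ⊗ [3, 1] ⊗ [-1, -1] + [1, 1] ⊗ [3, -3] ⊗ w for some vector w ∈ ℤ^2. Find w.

w = [-2, 2]

Subtract the known terms from T to get the rank-1 residual R = [1, 1] ⊗ [3, -3] ⊗ w, so R[i,j,k] = a[i]·b[j]·w[k]. Pick indices with nonzero a[1]·b[1] = (1)·(3) = 3. Only the fibre through (1,1,·) is needed: R[1,1,:] = T[1,1,:] − Σₗ aₗ[1]bₗ[1]cₗ = [3, 15] − (-3)·(3)·[-1, -1] = [-6, 6]. Then w[k] = R[1,1,k] / 3 for each k, giving w = [-6, 6] / 3 = [-2, 2].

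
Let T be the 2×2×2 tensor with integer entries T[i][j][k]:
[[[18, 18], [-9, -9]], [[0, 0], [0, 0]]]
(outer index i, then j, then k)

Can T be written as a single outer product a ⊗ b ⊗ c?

If T = a ⊗ b ⊗ c then every fibre of T is a multiple of the corresponding factor, so read the factors off the fibres through the nonzero entry T[0,0,0] = 18.
The mode-1 fibre T[:,0,0] = [18, 0] gives a = [1, 0] (primitive direction); the mode-2 fibre T[0,:,0] = [18, -9] gives b = [2, -1]; then c[k] = T[0,0,k] / (a[0]·b[0]) = [18, 18] / 2 = [9, 9].
Expanding [1, 0] ⊗ [2, -1] ⊗ [9, 9] reproduces all 8 entries of T, so T = [1, 0] ⊗ [2, -1] ⊗ [9, 9] and rank(T) ≤ 1.
Equivalently every frontal slice T[:,:,k] is c[k] times the rank-1 matrix [1, 0] ⊗ [2, -1]. So T has rank 1 (it is nonzero).

Yes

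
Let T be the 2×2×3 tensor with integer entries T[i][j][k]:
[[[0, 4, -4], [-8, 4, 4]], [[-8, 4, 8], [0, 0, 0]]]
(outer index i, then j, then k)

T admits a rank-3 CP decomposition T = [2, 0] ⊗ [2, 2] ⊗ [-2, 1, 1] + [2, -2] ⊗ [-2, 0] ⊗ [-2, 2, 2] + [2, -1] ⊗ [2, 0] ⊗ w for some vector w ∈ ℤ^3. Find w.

w = [0, 2, 0]

Subtract the known terms from T to get the rank-1 residual R = [2, -1] ⊗ [2, 0] ⊗ w, so R[i,j,k] = a[i]·b[j]·w[k]. Pick indices with nonzero a[0]·b[0] = (2)·(2) = 4. Only the fibre through (0,0,·) is needed: R[0,0,:] = T[0,0,:] − Σₗ aₗ[0]bₗ[0]cₗ = [0, 4, -4] − (2)·(2)·[-2, 1, 1] − (2)·(-2)·[-2, 2, 2] = [0, 8, 0]. Then w[k] = R[0,0,k] / 4 for each k, giving w = [0, 8, 0] / 4 = [0, 2, 0].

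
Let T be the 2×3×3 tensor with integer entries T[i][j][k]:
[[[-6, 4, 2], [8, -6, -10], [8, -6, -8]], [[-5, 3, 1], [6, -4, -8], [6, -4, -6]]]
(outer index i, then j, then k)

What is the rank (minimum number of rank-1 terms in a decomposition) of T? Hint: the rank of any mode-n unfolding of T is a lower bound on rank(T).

Lower bound: the mode-3 unfolding of T (rows indexed by k, columns by (i,j) = (0,0), (0,1), (0,2), (1,0), (1,1), (1,2)) is [[-6, 8, 8, -5, 6, 6], [4, -6, -6, 3, -4, -4], [2, -10, -8, 1, -8, -6]].
There the 3×3 minor on rows k ∈ {0, 1, 2}, columns (i,j) ∈ {(0,0), (0,1), (0,2)} is det [[-6, 8, 8], [4, -6, -6], [2, -10, -8]] = 8 ≠ 0, so this unfolding has rank ≥ 3; CP rank is at least every unfolding rank, so rank(T) ≥ 3. (Unfolding ranks only ever bound the CP rank from below — rank(T) can be strictly larger than all of them — so the matching upper bound has to come from an explicit 3-term decomposition.)
Upper bound: T is a sum of 3 rank-1 terms, T = (1, 1) ⊗ (1, -1, -1) ⊗ (-4, 2, 4) + (1, 1) ⊗ (2, 1, 0) ⊗ (0, 0, -2) + (2, 1) ⊗ (1, -2, -2) ⊗ (-1, 1, 1) (one valid choice — decompositions are not unique — normalised so each a, b is primitive with positive first nonzero entry; check it by expanding all entries), so rank(T) ≤ 3.
These bounds meet, so rank(T) = 3.

3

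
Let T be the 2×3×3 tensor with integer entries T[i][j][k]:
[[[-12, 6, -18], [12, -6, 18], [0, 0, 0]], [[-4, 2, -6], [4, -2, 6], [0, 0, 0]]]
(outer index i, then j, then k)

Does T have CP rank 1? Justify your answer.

Yes

If T = a (x) b (x) c then every fibre of T is a multiple of the corresponding factor, so read the factors off the fibres through the nonzero entry T[0,0,0] = -12.
The mode-1 fibre T[:,0,0] = [-12, -4] gives a = [3, 1] (primitive direction); the mode-2 fibre T[0,:,0] = [-12, 12, 0] gives b = [1, -1, 0]; then c[k] = T[0,0,k] / (a[0]·b[0]) = [-12, 6, -18] / 3 = [-4, 2, -6].
Expanding [3, 1] (x) [1, -1, 0] (x) [-4, 2, -6] reproduces all 18 entries of T, so T = [3, 1] (x) [1, -1, 0] (x) [-4, 2, -6] and rank(T) ≤ 1.
Equivalently every frontal slice T[:,:,k] is c[k] times the rank-1 matrix [3, 1] (x) [1, -1, 0]. So T has rank 1 (it is nonzero).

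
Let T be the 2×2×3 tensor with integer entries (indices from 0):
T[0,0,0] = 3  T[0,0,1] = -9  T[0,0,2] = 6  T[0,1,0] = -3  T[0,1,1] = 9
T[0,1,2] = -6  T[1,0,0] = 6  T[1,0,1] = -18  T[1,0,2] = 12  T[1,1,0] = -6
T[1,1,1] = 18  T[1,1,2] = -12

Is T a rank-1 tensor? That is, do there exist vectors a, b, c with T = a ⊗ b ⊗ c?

The mode-1 fibre T[:,0,0] = [3, 6] gives a = [1, 2] (primitive direction); the mode-2 fibre T[0,:,0] = [3, -3] gives b = [1, -1]; then c[k] = T[0,0,k] / (a[0]·b[0]) = [3, -9, 6] / 1 = [3, -9, 6].
Expanding [1, 2] ⊗ [1, -1] ⊗ [3, -9, 6] reproduces all 12 entries of T, so T = [1, 2] ⊗ [1, -1] ⊗ [3, -9, 6] and rank(T) ≤ 1.
Equivalently every frontal slice T[:,:,k] is c[k] times the rank-1 matrix [1, 2] ⊗ [1, -1]. So T has rank 1 (it is nonzero).

Yes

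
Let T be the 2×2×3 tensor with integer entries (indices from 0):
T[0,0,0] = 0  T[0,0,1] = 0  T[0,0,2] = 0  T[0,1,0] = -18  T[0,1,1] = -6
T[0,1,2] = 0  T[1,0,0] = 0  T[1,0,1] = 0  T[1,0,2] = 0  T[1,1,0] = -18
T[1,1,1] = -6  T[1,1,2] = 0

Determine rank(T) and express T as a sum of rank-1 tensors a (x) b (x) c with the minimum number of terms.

Lower bound: T ≠ 0 (e.g. T[0,1,0] = -18), so rank(T) ≥ 1.
Upper bound: if T = a (x) b (x) c then every fibre of T is a multiple of the corresponding factor, so read the factors off the fibres through the nonzero entry T[0,1,0] = -18.
The mode-1 fibre T[:,1,0] = [-18, -18] gives a = [1, 1] (primitive direction); the mode-2 fibre T[0,:,0] = [0, -18] gives b = [0, 1]; then c[k] = T[0,1,k] / (a[0]·b[1]) = [-18, -6, 0] / 1 = [-18, -6, 0].
Expanding [1, 1] (x) [0, 1] (x) [-18, -6, 0] reproduces all 12 entries of T, so T = [1, 1] (x) [0, 1] (x) [-18, -6, 0] and rank(T) ≤ 1.
These bounds meet, so rank(T) = 1.

rank(T) = 1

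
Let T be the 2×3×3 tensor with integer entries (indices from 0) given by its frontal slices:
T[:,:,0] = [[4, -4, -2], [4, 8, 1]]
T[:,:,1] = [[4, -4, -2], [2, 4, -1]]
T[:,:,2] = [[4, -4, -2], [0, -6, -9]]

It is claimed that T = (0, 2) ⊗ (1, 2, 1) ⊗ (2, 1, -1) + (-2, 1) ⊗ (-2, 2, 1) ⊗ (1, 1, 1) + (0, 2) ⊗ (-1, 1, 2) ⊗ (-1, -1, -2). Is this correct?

Yes

Reconstruct entrywise from the claimed factors. For example, T[0,2,2] = -2 and Σₗ aₗ[0]bₗ[2]cₗ[2] = (0)·(1)·(-1) + (-2)·(1)·(1) + (0)·(2)·(-2) = -2; checking all 18 entries, every one matches. The claim holds.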